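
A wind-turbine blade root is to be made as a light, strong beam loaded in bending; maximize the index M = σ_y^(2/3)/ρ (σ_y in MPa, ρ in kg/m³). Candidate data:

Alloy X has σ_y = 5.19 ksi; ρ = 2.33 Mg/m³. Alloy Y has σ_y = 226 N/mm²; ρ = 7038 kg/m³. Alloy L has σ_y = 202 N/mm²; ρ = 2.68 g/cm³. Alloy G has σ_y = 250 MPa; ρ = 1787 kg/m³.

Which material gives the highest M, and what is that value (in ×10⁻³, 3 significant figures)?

alloy G, M = 22.2×10⁻³

In SI units:
  alloy X: σ_y = 35.78 MPa, ρ = 2330 kg/m³
  alloy Y: σ_y = 226.0 MPa, ρ = 7038 kg/m³
  alloy L: σ_y = 202.0 MPa, ρ = 2680 kg/m³
  alloy G: σ_y = 250.0 MPa, ρ = 1787 kg/m³
  alloy G: M = 22.2×10⁻³
  alloy L: M = 12.8×10⁻³
  alloy Y: M = 5.27×10⁻³
  alloy X: M = 4.66×10⁻³
Alloy G ranks first.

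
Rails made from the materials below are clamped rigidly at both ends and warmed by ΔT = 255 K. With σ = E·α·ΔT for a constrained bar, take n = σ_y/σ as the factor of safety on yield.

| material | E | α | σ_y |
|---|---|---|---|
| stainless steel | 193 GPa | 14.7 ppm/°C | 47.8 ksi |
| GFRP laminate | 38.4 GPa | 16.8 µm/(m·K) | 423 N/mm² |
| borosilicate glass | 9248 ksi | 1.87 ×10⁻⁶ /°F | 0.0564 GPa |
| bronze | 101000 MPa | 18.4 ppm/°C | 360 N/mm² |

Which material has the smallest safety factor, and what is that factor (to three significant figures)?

stainless steel, n = 0.456

Per material, after unit conversion:
  stainless steel: E = 193.0, α = 14.7, σ_y = 329.6 → σ = 723 MPa, n = 0.456
  GFRP laminate: E = 38.40, α = 16.8, σ_y = 423.0 → σ = 165 MPa, n = 2.57
  borosilicate glass: E = 63.76, α = 3.37, σ_y = 56.40 → σ = 54.7 MPa, n = 1.03
  bronze: E = 101.0, α = 18.4, σ_y = 360.0 → σ = 474 MPa, n = 0.760
Stainless steel has the lowest safety factor, n = 0.456.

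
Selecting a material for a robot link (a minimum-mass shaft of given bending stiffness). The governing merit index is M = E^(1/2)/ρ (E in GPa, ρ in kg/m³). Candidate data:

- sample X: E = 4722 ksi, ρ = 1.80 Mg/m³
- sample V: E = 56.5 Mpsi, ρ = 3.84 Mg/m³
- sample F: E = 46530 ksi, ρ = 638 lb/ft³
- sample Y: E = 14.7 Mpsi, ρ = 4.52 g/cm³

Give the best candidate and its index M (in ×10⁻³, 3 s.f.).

sample V, M = 5.14×10⁻³

Normalizing units and computing the index:
  sample X: E = 32.56 GPa, ρ = 1800 kg/m³
  sample V: E = 389.6 GPa, ρ = 3840 kg/m³
  sample F: E = 320.8 GPa, ρ = 10220 kg/m³
  sample Y: E = 101.4 GPa, ρ = 4520 kg/m³
  sample V: M = 5.14×10⁻³
  sample X: M = 3.17×10⁻³
  sample Y: M = 2.23×10⁻³
  sample F: M = 1.75×10⁻³
Sample V has the largest M.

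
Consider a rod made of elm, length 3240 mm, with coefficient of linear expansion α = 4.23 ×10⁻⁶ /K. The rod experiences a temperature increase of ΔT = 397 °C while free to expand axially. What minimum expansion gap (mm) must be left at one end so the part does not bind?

ΔL = α·L₀·ΔT = 4.23×10⁻⁶ × 3240 mm × 397.0 K = 5.44 mm.

5.44 mm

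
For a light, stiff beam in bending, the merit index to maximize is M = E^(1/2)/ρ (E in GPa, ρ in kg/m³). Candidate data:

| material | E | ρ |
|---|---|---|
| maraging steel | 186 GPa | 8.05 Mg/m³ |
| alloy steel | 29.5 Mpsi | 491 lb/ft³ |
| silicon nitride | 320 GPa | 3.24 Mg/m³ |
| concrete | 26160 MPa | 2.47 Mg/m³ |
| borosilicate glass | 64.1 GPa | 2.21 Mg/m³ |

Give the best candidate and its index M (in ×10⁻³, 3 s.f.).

silicon nitride, M = 5.52×10⁻³

In SI units:
  maraging steel: E = 186.0 GPa, ρ = 8050 kg/m³
  alloy steel: E = 203.4 GPa, ρ = 7865 kg/m³
  silicon nitride: E = 320.0 GPa, ρ = 3240 kg/m³
  concrete: E = 26.16 GPa, ρ = 2470 kg/m³
  borosilicate glass: E = 64.10 GPa, ρ = 2210 kg/m³
  silicon nitride: M = 5.52×10⁻³
  borosilicate glass: M = 3.62×10⁻³
  concrete: M = 2.07×10⁻³
  alloy steel: M = 1.81×10⁻³
  maraging steel: M = 1.69×10⁻³
Silicon nitride ranks first.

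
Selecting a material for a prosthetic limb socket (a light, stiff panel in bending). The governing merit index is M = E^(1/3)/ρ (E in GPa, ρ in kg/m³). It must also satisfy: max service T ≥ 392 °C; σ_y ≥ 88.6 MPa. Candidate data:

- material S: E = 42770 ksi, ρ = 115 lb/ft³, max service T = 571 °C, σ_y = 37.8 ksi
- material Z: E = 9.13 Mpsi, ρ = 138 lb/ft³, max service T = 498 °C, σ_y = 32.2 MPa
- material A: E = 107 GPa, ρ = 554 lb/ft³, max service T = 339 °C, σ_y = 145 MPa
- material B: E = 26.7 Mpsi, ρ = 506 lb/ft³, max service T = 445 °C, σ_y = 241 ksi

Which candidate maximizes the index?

Screen on constraints: max service T ≥ 392 °C; σ_y ≥ 88.6 MPa. Survivors: material S, material B.
Convert each candidate to consistent units, then evaluate M:
  material S: E = 294.9 GPa, ρ = 1842 kg/m³
  material B: E = 184.1 GPa, ρ = 8105 kg/m³
  material S: M = 3.61×10⁻³
  material B: M = 0.702×10⁻³
Material S has the largest M.

material S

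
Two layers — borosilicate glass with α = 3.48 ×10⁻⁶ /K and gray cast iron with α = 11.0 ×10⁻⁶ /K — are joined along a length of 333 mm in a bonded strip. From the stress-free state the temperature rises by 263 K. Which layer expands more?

gray cast iron

α(borosilicate glass) = 3.48×10⁻⁶/K vs α(gray cast iron) = 11.0×10⁻⁶/K.
Higher α expands more for the same ΔT: gray cast iron.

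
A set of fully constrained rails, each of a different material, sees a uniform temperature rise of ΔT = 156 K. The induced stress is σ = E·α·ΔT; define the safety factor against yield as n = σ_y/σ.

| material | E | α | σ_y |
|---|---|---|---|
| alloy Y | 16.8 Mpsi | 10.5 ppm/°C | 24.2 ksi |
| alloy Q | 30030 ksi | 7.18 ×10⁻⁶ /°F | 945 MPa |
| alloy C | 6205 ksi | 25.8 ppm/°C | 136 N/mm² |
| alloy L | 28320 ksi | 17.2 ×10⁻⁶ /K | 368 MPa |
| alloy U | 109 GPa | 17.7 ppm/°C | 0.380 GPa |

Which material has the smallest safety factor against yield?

alloy L

In consistent units (E in GPa, α in ×10⁻⁶/K, σ_y in MPa):
  alloy Y: E = 115.8, α = 10.5, σ_y = 166.9 → σ = 190 MPa, n = 0.879
  alloy Q: E = 207.0, α = 12.9, σ_y = 945.0 → σ = 417 MPa, n = 2.26
  alloy C: E = 42.78, α = 25.8, σ_y = 136.0 → σ = 172 MPa, n = 0.790
  alloy L: E = 195.3, α = 17.2, σ_y = 368.0 → σ = 524 MPa, n = 0.702
  alloy U: E = 109.0, α = 17.7, σ_y = 380.0 → σ = 301 MPa, n = 1.26
Alloy L has the lowest safety factor, n = 0.702.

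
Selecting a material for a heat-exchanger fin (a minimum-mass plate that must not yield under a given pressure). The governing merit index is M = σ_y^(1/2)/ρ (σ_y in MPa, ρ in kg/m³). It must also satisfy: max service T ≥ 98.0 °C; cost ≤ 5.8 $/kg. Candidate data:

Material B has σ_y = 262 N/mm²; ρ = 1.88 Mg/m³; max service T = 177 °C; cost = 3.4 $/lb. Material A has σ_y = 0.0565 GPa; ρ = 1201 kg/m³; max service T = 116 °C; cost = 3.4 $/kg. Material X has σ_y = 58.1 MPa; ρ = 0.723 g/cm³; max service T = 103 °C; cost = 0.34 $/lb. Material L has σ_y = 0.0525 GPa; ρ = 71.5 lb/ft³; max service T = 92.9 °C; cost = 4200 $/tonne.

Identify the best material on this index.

Screen on constraints: max service T ≥ 98.0 °C; cost ≤ 5.8 $/kg. Survivors: material A, material X.
Convert each candidate to consistent units, then evaluate M:
  material A: σ_y = 56.50 MPa, ρ = 1201 kg/m³
  material X: σ_y = 58.10 MPa, ρ = 723.0 kg/m³
  material X: M = 10.5×10⁻³
  material A: M = 6.26×10⁻³
Highest index: material X.

material X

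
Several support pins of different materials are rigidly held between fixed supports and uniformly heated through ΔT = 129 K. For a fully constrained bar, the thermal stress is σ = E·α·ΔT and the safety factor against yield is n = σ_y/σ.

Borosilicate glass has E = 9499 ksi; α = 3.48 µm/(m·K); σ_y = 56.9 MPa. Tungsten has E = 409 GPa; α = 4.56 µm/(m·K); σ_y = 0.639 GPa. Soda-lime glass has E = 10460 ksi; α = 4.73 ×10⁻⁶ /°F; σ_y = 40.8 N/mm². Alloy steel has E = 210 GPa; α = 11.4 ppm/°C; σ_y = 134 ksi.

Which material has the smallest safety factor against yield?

Converting E to GPa, α to ×10⁻⁶/K, σ_y to MPa, then σ and n for each:
  borosilicate glass: E = 65.49, α = 3.48, σ_y = 56.90 → σ = 29.4 MPa, n = 1.94
  tungsten: E = 409.0, α = 4.56, σ_y = 639.0 → σ = 241 MPa, n = 2.66
  soda-lime glass: E = 72.12, α = 8.51, σ_y = 40.80 → σ = 79.2 MPa, n = 0.515
  alloy steel: E = 210.0, α = 11.4, σ_y = 923.9 → σ = 309 MPa, n = 2.99
Smallest n: soda-lime glass with n = 0.515.

soda-lime glass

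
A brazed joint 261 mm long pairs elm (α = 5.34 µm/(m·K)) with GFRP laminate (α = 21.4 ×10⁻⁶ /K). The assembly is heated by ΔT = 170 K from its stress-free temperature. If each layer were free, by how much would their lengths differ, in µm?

Δα = |5.34 − 21.4|×10⁻⁶/K = 16.1×10⁻⁶/K.
ΔL_mismatch = Δα·L·ΔT = 16.1×10⁻⁶ × 261.0 mm × 170.0 K = 713 µm.

713 µm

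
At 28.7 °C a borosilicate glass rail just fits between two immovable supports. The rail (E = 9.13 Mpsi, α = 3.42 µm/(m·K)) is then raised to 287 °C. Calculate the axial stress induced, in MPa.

55.6 MPa

E = 9.13 Mpsi = 62.95 GPa.
ΔT = 258.3 K. Constrained thermal stress σ = E·α·ΔT = 62.95×10³ MPa × 3.42×10⁻⁶ × 258.3 = 55.6 MPa (compressive).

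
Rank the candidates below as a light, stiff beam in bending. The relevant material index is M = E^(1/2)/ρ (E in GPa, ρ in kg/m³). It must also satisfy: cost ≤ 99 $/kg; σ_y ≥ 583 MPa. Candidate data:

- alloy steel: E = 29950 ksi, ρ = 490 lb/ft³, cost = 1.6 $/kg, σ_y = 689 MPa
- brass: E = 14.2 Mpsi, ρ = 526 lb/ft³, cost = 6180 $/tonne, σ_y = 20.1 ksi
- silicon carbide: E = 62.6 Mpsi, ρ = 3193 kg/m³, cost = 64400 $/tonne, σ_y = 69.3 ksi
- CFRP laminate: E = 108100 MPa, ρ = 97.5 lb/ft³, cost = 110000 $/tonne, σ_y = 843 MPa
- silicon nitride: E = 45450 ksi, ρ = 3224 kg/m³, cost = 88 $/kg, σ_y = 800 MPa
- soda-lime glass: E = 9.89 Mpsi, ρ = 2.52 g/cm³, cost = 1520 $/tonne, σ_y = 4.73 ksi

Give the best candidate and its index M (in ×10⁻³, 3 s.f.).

Screen on constraints: cost ≤ 99 $/kg; σ_y ≥ 583 MPa. Survivors: alloy steel, silicon nitride.
Convert each candidate to consistent units, then evaluate M:
  alloy steel: E = 206.5 GPa, ρ = 7849 kg/m³
  silicon nitride: E = 313.4 GPa, ρ = 3224 kg/m³
  silicon nitride: M = 5.49×10⁻³
  alloy steel: M = 1.83×10⁻³
Highest index: silicon nitride.

silicon nitride, M = 5.49×10⁻³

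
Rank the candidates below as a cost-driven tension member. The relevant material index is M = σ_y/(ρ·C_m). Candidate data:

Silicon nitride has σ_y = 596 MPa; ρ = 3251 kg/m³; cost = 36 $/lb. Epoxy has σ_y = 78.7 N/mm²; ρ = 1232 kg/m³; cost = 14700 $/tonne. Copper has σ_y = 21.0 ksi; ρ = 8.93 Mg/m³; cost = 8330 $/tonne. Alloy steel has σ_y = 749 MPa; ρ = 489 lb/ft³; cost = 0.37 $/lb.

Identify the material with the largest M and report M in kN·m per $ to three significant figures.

alloy steel, M = 117 kN·m per $

Convert each candidate to consistent units, then evaluate M:
  silicon nitride: σ_y = 596.0 MPa, ρ = 3251 kg/m³, cost = 79.37 $/kg
  epoxy: σ_y = 78.70 MPa, ρ = 1232 kg/m³, cost = 14.70 $/kg
  copper: σ_y = 144.8 MPa, ρ = 8930 kg/m³, cost = 8.330 $/kg
  alloy steel: σ_y = 749.0 MPa, ρ = 7833 kg/m³, cost = 0.8157 $/kg
  alloy steel: M = 117 kN·m per $
  epoxy: M = 4.35 kN·m per $
  silicon nitride: M = 2.31 kN·m per $
  copper: M = 1.95 kN·m per $
Alloy steel ranks first.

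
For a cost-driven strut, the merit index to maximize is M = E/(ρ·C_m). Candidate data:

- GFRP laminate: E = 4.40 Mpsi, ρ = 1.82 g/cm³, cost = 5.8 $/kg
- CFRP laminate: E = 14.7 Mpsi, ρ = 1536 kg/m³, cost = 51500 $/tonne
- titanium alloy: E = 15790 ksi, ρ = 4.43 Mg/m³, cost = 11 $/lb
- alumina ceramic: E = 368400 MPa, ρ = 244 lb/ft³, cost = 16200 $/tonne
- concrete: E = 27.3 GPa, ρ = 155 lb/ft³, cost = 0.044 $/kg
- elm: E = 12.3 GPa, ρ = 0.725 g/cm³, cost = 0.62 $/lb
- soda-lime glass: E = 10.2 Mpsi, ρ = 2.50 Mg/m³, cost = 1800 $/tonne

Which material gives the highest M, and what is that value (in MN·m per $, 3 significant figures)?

After converting to SI:
  GFRP laminate: E = 30.34 GPa, ρ = 1820 kg/m³, cost = 5.800 $/kg
  CFRP laminate: E = 101.4 GPa, ρ = 1536 kg/m³, cost = 51.50 $/kg
  titanium alloy: E = 108.9 GPa, ρ = 4430 kg/m³, cost = 24.25 $/kg
  alumina ceramic: E = 368.4 GPa, ρ = 3909 kg/m³, cost = 16.20 $/kg
  concrete: E = 27.30 GPa, ρ = 2483 kg/m³, cost = 0.04400 $/kg
  elm: E = 12.30 GPa, ρ = 725.0 kg/m³, cost = 1.367 $/kg
  soda-lime glass: E = 70.33 GPa, ρ = 2500 kg/m³, cost = 1.800 $/kg
  concrete: M = 250 MN·m per $
  soda-lime glass: M = 15.6 MN·m per $
  elm: M = 12.4 MN·m per $
  alumina ceramic: M = 5.82 MN·m per $
  GFRP laminate: M = 2.87 MN·m per $
  CFRP laminate: M = 1.28 MN·m per $
  titanium alloy: M = 1.01 MN·m per $
The maximum is for concrete.

concrete, M = 250 MN·m per $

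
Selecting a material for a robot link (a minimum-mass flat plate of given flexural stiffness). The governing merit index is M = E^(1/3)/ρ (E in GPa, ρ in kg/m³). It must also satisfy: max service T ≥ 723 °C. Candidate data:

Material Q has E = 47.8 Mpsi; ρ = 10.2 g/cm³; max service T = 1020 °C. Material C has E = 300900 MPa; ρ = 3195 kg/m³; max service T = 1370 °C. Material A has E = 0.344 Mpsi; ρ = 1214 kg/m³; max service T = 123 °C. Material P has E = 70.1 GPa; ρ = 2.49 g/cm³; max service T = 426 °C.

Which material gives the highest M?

material C

Screen on constraints: max service T ≥ 723 °C. Survivors: material Q, material C.
After converting to SI:
  material Q: E = 329.6 GPa, ρ = 10200 kg/m³
  material C: E = 300.9 GPa, ρ = 3195 kg/m³
  material C: M = 2.10×10⁻³
  material Q: M = 0.677×10⁻³
Highest index: material C.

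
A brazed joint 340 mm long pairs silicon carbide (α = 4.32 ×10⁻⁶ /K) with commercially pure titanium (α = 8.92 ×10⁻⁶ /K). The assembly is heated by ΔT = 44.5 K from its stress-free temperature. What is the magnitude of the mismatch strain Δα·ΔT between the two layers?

2.05×10⁻⁴

Δα = |4.32 − 8.92|×10⁻⁶/K = 4.60×10⁻⁶/K.
Mismatch strain = Δα·ΔT = 4.60×10⁻⁶ × 44.5 = 2.05×10⁻⁴.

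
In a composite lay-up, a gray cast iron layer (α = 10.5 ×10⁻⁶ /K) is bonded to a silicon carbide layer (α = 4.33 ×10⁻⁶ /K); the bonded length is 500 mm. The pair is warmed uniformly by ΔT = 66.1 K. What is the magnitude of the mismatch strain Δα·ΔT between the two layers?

Δα = |10.5 − 4.33|×10⁻⁶/K = 6.17×10⁻⁶/K.
Mismatch strain = Δα·ΔT = 6.17×10⁻⁶ × 66.1 = 4.08×10⁻⁴.

4.08×10⁻⁴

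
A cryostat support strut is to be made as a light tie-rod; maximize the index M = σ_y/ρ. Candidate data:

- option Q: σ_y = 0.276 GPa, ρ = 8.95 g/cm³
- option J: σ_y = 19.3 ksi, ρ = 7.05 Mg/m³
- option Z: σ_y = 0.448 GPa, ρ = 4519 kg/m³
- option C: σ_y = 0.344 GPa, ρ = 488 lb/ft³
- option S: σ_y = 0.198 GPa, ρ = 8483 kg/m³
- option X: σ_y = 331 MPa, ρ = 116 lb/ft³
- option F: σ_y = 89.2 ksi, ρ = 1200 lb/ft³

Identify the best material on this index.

Normalizing units and computing the index:
  option Q: σ_y = 276.0 MPa, ρ = 8950 kg/m³
  option J: σ_y = 133.1 MPa, ρ = 7050 kg/m³
  option Z: σ_y = 448.0 MPa, ρ = 4519 kg/m³
  option C: σ_y = 344.0 MPa, ρ = 7817 kg/m³
  option S: σ_y = 198.0 MPa, ρ = 8483 kg/m³
  option X: σ_y = 331.0 MPa, ρ = 1858 kg/m³
  option F: σ_y = 615.0 MPa, ρ = 19220 kg/m³
  option X: M = 178 kN·m/kg
  option Z: M = 99.1 kN·m/kg
  option C: M = 44.0 kN·m/kg
  option F: M = 32.0 kN·m/kg
  option Q: M = 30.8 kN·m/kg
  option S: M = 23.3 kN·m/kg
  option J: M = 18.9 kN·m/kg
Option X has the largest M.

option X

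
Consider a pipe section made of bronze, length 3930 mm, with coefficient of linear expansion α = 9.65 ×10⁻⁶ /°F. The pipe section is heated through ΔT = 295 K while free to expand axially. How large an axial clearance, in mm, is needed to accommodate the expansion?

Convert α: 9.65×10⁻⁶/°F × (9/5) = 17.4×10⁻⁶/K.
ΔL = α·L₀·ΔT = 17.4×10⁻⁶ × 3930 mm × 295.0 K = 20.1 mm.

20.1 mm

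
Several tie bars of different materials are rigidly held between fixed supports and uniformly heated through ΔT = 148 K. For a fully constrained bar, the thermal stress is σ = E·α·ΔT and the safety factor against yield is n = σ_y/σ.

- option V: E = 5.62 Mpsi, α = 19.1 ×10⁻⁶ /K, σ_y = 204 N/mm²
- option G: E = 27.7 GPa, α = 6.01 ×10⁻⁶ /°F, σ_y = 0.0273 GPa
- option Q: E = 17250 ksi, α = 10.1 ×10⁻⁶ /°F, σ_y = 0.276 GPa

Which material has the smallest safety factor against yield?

option G

With everything in SI (GPa, ×10⁻⁶/K, MPa):
  option V: E = 38.75, α = 19.1, σ_y = 204.0 → σ = 110 MPa, n = 1.86
  option G: E = 27.70, α = 10.8, σ_y = 27.30 → σ = 44.3 MPa, n = 0.616
  option Q: E = 118.9, α = 18.2, σ_y = 276.0 → σ = 320 MPa, n = 0.862
Option G has the lowest safety factor, n = 0.616.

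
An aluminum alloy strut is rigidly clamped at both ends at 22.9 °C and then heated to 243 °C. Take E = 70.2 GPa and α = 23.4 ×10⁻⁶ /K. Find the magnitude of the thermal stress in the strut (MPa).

ΔT = 220.1 K. Constrained thermal stress σ = E·α·ΔT = 70.20×10³ MPa × 23.4×10⁻⁶ × 220.1 = 362 MPa (compressive).

362 MPa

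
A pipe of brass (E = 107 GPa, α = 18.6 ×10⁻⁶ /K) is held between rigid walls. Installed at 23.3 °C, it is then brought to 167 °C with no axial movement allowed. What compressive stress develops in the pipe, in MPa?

ΔT = 143.7 K. Constrained thermal stress σ = E·α·ΔT = 107.0×10³ MPa × 18.6×10⁻⁶ × 143.7 = 286 MPa (compressive).

286 MPa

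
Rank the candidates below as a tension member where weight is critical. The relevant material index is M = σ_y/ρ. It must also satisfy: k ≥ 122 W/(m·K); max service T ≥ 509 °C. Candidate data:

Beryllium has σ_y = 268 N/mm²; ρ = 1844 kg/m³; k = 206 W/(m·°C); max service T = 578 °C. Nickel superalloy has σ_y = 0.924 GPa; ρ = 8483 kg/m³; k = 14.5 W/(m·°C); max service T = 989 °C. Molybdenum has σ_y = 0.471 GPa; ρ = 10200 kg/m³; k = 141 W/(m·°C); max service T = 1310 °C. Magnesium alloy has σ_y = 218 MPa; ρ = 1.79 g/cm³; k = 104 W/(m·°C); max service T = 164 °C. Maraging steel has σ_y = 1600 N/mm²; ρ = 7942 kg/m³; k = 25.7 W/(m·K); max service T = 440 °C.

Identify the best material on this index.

beryllium

Screen on constraints: k ≥ 122 W/(m·K); max service T ≥ 509 °C. Survivors: beryllium, molybdenum.
Convert each candidate to consistent units, then evaluate M:
  beryllium: σ_y = 268.0 MPa, ρ = 1844 kg/m³
  molybdenum: σ_y = 471.0 MPa, ρ = 10200 kg/m³
  beryllium: M = 145 kN·m/kg
  molybdenum: M = 46.2 kN·m/kg
The maximum is for beryllium.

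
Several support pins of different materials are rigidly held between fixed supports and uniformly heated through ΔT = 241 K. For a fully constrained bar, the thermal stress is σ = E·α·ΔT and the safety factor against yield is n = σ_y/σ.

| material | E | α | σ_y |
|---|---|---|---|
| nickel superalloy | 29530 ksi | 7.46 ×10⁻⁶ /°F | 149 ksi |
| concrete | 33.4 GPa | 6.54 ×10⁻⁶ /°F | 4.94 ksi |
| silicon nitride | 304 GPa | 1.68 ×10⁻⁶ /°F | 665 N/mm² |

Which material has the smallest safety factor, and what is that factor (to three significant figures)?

concrete, n = 0.359

With everything in SI (GPa, ×10⁻⁶/K, MPa):
  nickel superalloy: E = 203.6, α = 13.4, σ_y = 1027 → σ = 659 MPa, n = 1.56
  concrete: E = 33.40, α = 11.8, σ_y = 34.06 → σ = 94.8 MPa, n = 0.359
  silicon nitride: E = 304.0, α = 3.02, σ_y = 665.0 → σ = 222 MPa, n = 3.00
The minimum is concrete at n = 0.359.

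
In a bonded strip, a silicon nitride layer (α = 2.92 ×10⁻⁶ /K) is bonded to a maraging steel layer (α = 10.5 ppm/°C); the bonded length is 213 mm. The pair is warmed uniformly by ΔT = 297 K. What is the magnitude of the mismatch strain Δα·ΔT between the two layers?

2.25×10⁻³

Δα = |2.92 − 10.5|×10⁻⁶/K = 7.58×10⁻⁶/K.
Mismatch strain = Δα·ΔT = 7.58×10⁻⁶ × 297.0 = 2.25×10⁻³.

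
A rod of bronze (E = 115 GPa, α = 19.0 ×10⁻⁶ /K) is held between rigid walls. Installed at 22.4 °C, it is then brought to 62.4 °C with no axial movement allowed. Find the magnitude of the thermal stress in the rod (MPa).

ΔT = 40.00 K. Constrained thermal stress σ = E·α·ΔT = 115.0×10³ MPa × 19.0×10⁻⁶ × 40.00 = 87.4 MPa (compressive).

87.4 MPa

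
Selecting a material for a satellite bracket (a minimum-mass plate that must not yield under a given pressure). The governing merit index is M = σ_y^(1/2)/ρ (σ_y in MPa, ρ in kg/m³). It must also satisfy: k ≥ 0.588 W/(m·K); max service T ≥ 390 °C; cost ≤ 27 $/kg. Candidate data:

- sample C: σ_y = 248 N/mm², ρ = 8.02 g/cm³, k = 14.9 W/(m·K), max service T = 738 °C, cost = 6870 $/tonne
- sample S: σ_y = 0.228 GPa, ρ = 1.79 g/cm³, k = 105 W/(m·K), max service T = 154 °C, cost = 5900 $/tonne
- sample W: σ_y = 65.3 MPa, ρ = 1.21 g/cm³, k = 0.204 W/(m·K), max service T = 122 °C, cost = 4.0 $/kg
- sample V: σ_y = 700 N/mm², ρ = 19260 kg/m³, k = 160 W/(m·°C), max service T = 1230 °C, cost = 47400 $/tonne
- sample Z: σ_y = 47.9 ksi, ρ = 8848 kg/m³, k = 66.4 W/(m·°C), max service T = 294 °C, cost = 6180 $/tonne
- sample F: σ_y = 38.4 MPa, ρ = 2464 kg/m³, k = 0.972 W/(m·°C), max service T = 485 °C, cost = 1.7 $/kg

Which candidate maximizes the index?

Screen on constraints: k ≥ 0.588 W/(m·K); max service T ≥ 390 °C; cost ≤ 27 $/kg. Survivors: sample C, sample F.
Normalizing units and computing the index:
  sample C: σ_y = 248.0 MPa, ρ = 8020 kg/m³
  sample F: σ_y = 38.40 MPa, ρ = 2464 kg/m³
  sample F: M = 2.51×10⁻³
  sample C: M = 1.96×10⁻³
The maximum is for sample F.

sample F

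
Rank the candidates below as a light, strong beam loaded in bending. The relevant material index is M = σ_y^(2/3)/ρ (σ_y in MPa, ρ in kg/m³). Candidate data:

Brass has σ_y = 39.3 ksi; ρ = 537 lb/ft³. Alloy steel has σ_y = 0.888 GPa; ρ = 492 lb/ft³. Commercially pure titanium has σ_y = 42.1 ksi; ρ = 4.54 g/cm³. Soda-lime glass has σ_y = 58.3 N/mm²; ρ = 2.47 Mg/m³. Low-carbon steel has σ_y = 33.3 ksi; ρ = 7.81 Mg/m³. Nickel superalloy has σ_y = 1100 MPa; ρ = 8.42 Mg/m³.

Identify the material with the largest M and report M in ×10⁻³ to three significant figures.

nickel superalloy, M = 12.7×10⁻³

Putting every candidate on a common basis:
  brass: σ_y = 271.0 MPa, ρ = 8602 kg/m³
  alloy steel: σ_y = 888.0 MPa, ρ = 7881 kg/m³
  commercially pure titanium: σ_y = 290.3 MPa, ρ = 4540 kg/m³
  soda-lime glass: σ_y = 58.30 MPa, ρ = 2470 kg/m³
  low-carbon steel: σ_y = 229.6 MPa, ρ = 7810 kg/m³
  nickel superalloy: σ_y = 1100 MPa, ρ = 8420 kg/m³
  nickel superalloy: M = 12.7×10⁻³
  alloy steel: M = 11.7×10⁻³
  commercially pure titanium: M = 9.66×10⁻³
  soda-lime glass: M = 6.09×10⁻³
  brass: M = 4.87×10⁻³
  low-carbon steel: M = 4.80×10⁻³
Highest index: nickel superalloy.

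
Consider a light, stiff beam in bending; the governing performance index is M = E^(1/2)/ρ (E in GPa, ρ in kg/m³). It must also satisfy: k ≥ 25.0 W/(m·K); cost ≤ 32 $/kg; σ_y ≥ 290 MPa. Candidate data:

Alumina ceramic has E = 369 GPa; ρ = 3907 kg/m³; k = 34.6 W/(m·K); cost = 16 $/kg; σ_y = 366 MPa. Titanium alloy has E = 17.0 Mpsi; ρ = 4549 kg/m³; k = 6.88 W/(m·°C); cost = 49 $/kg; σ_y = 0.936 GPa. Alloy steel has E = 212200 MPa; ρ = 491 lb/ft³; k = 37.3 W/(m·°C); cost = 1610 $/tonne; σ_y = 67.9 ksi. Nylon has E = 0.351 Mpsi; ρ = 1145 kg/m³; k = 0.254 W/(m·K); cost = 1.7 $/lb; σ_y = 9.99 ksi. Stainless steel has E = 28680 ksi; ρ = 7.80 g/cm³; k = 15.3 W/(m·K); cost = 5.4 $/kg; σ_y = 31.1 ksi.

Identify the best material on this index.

alumina ceramic

Screen on constraints: k ≥ 25.0 W/(m·K); cost ≤ 32 $/kg; σ_y ≥ 290 MPa. Survivors: alumina ceramic, alloy steel.
After converting to SI:
  alumina ceramic: E = 369.0 GPa, ρ = 3907 kg/m³
  alloy steel: E = 212.2 GPa, ρ = 7865 kg/m³
  alumina ceramic: M = 4.92×10⁻³
  alloy steel: M = 1.85×10⁻³
Alumina ceramic ranks first.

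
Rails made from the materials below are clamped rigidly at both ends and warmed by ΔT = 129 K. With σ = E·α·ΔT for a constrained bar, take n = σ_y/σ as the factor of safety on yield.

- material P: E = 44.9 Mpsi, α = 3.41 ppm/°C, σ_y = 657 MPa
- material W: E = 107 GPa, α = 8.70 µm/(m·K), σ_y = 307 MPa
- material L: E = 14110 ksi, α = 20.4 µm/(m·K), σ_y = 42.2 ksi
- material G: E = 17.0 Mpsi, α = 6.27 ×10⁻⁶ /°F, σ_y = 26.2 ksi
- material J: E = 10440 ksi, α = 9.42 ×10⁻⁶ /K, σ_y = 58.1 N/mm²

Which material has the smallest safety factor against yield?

In consistent units (E in GPa, α in ×10⁻⁶/K, σ_y in MPa):
  material P: E = 309.6, α = 3.41, σ_y = 657.0 → σ = 136 MPa, n = 4.82
  material W: E = 107.0, α = 8.70, σ_y = 307.0 → σ = 120 MPa, n = 2.56
  material L: E = 97.29, α = 20.4, σ_y = 291.0 → σ = 256 MPa, n = 1.14
  material G: E = 117.2, α = 11.3, σ_y = 180.6 → σ = 171 MPa, n = 1.06
  material J: E = 71.98, α = 9.42, σ_y = 58.10 → σ = 87.5 MPa, n = 0.664
Material J has the lowest safety factor, n = 0.664.

material J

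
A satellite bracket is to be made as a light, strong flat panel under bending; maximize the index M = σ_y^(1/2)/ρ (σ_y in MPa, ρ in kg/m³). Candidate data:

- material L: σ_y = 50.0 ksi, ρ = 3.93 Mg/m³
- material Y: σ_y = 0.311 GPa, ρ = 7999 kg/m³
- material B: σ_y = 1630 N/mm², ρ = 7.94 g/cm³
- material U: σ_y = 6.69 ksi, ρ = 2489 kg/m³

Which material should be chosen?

material B

After converting to SI:
  material L: σ_y = 344.7 MPa, ρ = 3930 kg/m³
  material Y: σ_y = 311.0 MPa, ρ = 7999 kg/m³
  material B: σ_y = 1630 MPa, ρ = 7940 kg/m³
  material U: σ_y = 46.13 MPa, ρ = 2489 kg/m³
  material B: M = 5.08×10⁻³
  material L: M = 4.72×10⁻³
  material U: M = 2.73×10⁻³
  material Y: M = 2.20×10⁻³
Material B has the largest M.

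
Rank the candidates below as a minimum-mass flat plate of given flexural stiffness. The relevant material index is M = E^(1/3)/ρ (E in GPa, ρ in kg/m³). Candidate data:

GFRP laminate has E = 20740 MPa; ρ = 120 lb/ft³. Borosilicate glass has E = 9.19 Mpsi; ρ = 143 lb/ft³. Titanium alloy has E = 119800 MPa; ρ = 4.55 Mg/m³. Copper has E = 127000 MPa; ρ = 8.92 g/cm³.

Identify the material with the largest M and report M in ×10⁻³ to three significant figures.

In SI units:
  GFRP laminate: E = 20.74 GPa, ρ = 1922 kg/m³
  borosilicate glass: E = 63.36 GPa, ρ = 2291 kg/m³
  titanium alloy: E = 119.8 GPa, ρ = 4550 kg/m³
  copper: E = 127.0 GPa, ρ = 8920 kg/m³
  borosilicate glass: M = 1.74×10⁻³
  GFRP laminate: M = 1.43×10⁻³
  titanium alloy: M = 1.08×10⁻³
  copper: M = 0.564×10⁻³
Borosilicate glass has the largest M.

borosilicate glass, M = 1.74×10⁻³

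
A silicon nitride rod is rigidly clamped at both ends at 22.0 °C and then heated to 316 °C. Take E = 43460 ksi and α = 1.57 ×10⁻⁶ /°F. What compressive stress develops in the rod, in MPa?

E = 43460 ksi = 299.6 GPa.
α = 1.57×10⁻⁶/°F × 9/5 = 2.83×10⁻⁶/K.
ΔT = 294.0 K. Constrained thermal stress σ = E·α·ΔT = 299.6×10³ MPa × 2.83×10⁻⁶ × 294.0 = 249 MPa (compressive).

249 MPa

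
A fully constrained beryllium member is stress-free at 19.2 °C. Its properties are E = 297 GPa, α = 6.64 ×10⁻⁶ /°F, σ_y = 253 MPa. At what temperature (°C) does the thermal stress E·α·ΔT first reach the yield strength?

90.5 °C

α = 6.64×10⁻⁶/°F × 9/5 = 12.0×10⁻⁶/K.
E·α·ΔT = 253.0 MPa ⇒ ΔT = 253.0 / (297.0×10³ × 12.0×10⁻⁶) = 71.27 K.
T = 19.2 + 71.27 = 90.47 °C.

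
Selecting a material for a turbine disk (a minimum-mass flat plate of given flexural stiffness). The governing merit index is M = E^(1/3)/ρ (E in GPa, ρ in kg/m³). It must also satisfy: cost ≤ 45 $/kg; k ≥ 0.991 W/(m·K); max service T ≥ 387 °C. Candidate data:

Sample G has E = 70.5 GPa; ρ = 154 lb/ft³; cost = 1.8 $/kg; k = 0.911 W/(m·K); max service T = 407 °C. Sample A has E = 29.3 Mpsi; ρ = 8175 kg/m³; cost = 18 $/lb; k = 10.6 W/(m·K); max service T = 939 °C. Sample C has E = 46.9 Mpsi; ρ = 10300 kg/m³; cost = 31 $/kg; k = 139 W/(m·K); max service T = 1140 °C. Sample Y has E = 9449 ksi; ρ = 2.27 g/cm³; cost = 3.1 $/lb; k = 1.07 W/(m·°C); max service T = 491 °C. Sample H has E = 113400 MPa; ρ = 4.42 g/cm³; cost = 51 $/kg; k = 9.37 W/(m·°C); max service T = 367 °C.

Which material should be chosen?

Screen on constraints: cost ≤ 45 $/kg; k ≥ 0.991 W/(m·K); max service T ≥ 387 °C. Survivors: sample A, sample C, sample Y.
Putting every candidate on a common basis:
  sample A: E = 202.0 GPa, ρ = 8175 kg/m³
  sample C: E = 323.4 GPa, ρ = 10300 kg/m³
  sample Y: E = 65.15 GPa, ρ = 2270 kg/m³
  sample Y: M = 1.77×10⁻³
  sample A: M = 0.718×10⁻³
  sample C: M = 0.666×10⁻³
Highest index: sample Y.

sample Y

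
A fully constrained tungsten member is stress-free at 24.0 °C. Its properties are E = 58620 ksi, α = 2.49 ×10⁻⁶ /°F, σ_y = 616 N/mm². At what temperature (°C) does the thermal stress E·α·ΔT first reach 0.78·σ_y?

289 °C

E = 58620 ksi = 404.2 GPa.
α = 2.49×10⁻⁶/°F × 9/5 = 4.48×10⁻⁶/K.
σ_y = 616 N/mm² = 616.0 MPa.
E·α·ΔT = 480.5 MPa ⇒ ΔT = 480.5 / (404.2×10³ × 4.48×10⁻⁶) = 265.2 K.
T = 24.0 + 265.2 = 289.2 °C.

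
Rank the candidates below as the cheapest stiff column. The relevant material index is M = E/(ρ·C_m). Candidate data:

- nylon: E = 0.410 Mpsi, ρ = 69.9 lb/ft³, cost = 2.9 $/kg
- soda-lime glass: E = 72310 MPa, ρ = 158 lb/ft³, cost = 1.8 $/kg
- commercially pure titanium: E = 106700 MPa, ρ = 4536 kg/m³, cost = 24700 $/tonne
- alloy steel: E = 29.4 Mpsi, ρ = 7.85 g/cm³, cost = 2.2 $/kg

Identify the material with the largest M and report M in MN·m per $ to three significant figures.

After converting to SI:
  nylon: E = 2.827 GPa, ρ = 1120 kg/m³, cost = 2.900 $/kg
  soda-lime glass: E = 72.31 GPa, ρ = 2531 kg/m³, cost = 1.800 $/kg
  commercially pure titanium: E = 106.7 GPa, ρ = 4536 kg/m³, cost = 24.70 $/kg
  alloy steel: E = 202.7 GPa, ρ = 7850 kg/m³, cost = 2.200 $/kg
  soda-lime glass: M = 15.9 MN·m per $
  alloy steel: M = 11.7 MN·m per $
  commercially pure titanium: M = 0.952 MN·m per $
  nylon: M = 0.871 MN·m per $
Soda-lime glass has the largest M.

soda-lime glass, M = 15.9 MN·m per $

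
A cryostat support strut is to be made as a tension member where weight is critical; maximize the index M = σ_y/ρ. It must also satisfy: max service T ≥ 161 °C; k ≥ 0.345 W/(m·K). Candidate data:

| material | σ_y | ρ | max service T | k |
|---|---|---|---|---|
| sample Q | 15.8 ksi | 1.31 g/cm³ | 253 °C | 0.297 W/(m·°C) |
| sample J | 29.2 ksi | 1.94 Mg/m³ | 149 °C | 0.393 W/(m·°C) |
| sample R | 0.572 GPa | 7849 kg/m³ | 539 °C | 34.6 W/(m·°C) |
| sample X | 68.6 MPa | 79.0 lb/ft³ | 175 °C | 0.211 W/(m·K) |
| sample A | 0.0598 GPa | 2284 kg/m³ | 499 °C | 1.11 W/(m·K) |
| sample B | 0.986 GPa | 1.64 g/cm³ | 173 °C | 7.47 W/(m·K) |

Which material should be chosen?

sample B

Screen on constraints: max service T ≥ 161 °C; k ≥ 0.345 W/(m·K). Survivors: sample R, sample A, sample B.
Convert each candidate to consistent units, then evaluate M:
  sample R: σ_y = 572.0 MPa, ρ = 7849 kg/m³
  sample A: σ_y = 59.80 MPa, ρ = 2284 kg/m³
  sample B: σ_y = 986.0 MPa, ρ = 1640 kg/m³
  sample B: M = 601 kN·m/kg
  sample R: M = 72.9 kN·m/kg
  sample A: M = 26.2 kN·m/kg
Highest index: sample B.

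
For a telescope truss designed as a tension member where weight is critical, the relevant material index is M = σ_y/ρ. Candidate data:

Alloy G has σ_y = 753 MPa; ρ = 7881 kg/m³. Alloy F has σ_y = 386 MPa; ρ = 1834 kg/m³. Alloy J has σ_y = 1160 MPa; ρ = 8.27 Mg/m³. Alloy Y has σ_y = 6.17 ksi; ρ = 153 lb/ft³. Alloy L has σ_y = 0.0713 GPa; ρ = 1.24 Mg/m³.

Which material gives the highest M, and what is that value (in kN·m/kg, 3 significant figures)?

Normalizing units and computing the index:
  alloy G: σ_y = 753.0 MPa, ρ = 7881 kg/m³
  alloy F: σ_y = 386.0 MPa, ρ = 1834 kg/m³
  alloy J: σ_y = 1160 MPa, ρ = 8270 kg/m³
  alloy Y: σ_y = 42.54 MPa, ρ = 2451 kg/m³
  alloy L: σ_y = 71.30 MPa, ρ = 1240 kg/m³
  alloy F: M = 210 kN·m/kg
  alloy J: M = 140 kN·m/kg
  alloy G: M = 95.5 kN·m/kg
  alloy L: M = 57.5 kN·m/kg
  alloy Y: M = 17.4 kN·m/kg
Alloy F ranks first.

alloy F, M = 210 kN·m/kg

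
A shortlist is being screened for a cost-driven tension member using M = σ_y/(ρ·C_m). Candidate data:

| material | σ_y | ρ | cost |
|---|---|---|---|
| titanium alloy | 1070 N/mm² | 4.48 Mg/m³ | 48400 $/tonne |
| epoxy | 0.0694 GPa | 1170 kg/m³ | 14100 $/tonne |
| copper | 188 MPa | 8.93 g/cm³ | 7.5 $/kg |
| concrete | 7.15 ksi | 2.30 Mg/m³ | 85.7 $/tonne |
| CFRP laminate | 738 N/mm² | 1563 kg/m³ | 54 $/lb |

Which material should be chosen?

Convert each candidate to consistent units, then evaluate M:
  titanium alloy: σ_y = 1070 MPa, ρ = 4480 kg/m³, cost = 48.40 $/kg
  epoxy: σ_y = 69.40 MPa, ρ = 1170 kg/m³, cost = 14.10 $/kg
  copper: σ_y = 188.0 MPa, ρ = 8930 kg/m³, cost = 7.500 $/kg
  concrete: σ_y = 49.30 MPa, ρ = 2300 kg/m³, cost = 0.08570 $/kg
  CFRP laminate: σ_y = 738.0 MPa, ρ = 1563 kg/m³, cost = 119.0 $/kg
  concrete: M = 250 kN·m per $
  titanium alloy: M = 4.93 kN·m per $
  epoxy: M = 4.21 kN·m per $
  CFRP laminate: M = 3.97 kN·m per $
  copper: M = 2.81 kN·m per $
The maximum is for concrete.

concrete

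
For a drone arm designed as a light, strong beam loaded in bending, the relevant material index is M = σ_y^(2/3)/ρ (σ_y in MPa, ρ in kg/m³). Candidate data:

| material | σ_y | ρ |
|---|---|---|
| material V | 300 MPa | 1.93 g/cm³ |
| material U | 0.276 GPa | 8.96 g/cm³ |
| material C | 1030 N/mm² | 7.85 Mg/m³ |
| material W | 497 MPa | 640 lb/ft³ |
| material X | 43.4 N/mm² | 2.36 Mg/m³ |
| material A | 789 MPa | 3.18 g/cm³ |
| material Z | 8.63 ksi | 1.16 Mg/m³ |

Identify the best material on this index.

Convert each candidate to consistent units, then evaluate M:
  material V: σ_y = 300.0 MPa, ρ = 1930 kg/m³
  material U: σ_y = 276.0 MPa, ρ = 8960 kg/m³
  material C: σ_y = 1030 MPa, ρ = 7850 kg/m³
  material W: σ_y = 497.0 MPa, ρ = 10250 kg/m³
  material X: σ_y = 43.40 MPa, ρ = 2360 kg/m³
  material A: σ_y = 789.0 MPa, ρ = 3180 kg/m³
  material Z: σ_y = 59.50 MPa, ρ = 1160 kg/m³
  material A: M = 26.9×10⁻³
  material V: M = 23.2×10⁻³
  material Z: M = 13.1×10⁻³
  material C: M = 13.0×10⁻³
  material W: M = 6.12×10⁻³
  material X: M = 5.23×10⁻³
  material U: M = 4.73×10⁻³
Highest index: material A.

material A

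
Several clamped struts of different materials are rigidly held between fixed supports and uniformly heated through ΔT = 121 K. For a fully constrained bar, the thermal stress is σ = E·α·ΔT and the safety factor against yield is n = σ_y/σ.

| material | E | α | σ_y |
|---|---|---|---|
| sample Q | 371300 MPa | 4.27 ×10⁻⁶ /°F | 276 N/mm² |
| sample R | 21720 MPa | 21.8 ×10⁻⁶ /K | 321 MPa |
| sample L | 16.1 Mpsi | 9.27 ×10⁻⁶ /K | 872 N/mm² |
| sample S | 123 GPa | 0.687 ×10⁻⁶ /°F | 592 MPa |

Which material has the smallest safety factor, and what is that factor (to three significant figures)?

Per material, after unit conversion:
  sample Q: E = 371.3, α = 7.69, σ_y = 276.0 → σ = 345 MPa, n = 0.799
  sample R: E = 21.72, α = 21.8, σ_y = 321.0 → σ = 57.3 MPa, n = 5.60
  sample L: E = 111.0, α = 9.27, σ_y = 872.0 → σ = 125 MPa, n = 7.00
  sample S: E = 123.0, α = 1.24, σ_y = 592.0 → σ = 18.4 MPa, n = 32.2
Sample Q has the lowest safety factor, n = 0.799.

sample Q, n = 0.799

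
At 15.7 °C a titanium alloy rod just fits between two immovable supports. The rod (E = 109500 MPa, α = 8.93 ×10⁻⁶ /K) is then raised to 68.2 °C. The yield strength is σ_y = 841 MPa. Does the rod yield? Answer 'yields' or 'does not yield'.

does not yield

E = 109500 MPa = 109.5 GPa.
ΔT = 52.50 K. Constrained thermal stress σ = E·α·ΔT = 109.5×10³ MPa × 8.93×10⁻⁶ × 52.50 = 51.3 MPa (compressive).
Compare to σ_y = 841 MPa: σ < σ_y, so it does not yield.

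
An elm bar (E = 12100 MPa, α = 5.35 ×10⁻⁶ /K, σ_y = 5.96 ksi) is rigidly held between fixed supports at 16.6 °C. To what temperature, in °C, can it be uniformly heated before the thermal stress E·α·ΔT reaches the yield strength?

E = 12100 MPa = 12.10 GPa.
σ_y = 5.96 ksi = 41.09 MPa.
E·α·ΔT = 41.09 MPa ⇒ ΔT = 41.09 / (12.10×10³ × 5.35×10⁻⁶) = 634.8 K.
T = 16.6 + 634.8 = 651.4 °C.

651 °C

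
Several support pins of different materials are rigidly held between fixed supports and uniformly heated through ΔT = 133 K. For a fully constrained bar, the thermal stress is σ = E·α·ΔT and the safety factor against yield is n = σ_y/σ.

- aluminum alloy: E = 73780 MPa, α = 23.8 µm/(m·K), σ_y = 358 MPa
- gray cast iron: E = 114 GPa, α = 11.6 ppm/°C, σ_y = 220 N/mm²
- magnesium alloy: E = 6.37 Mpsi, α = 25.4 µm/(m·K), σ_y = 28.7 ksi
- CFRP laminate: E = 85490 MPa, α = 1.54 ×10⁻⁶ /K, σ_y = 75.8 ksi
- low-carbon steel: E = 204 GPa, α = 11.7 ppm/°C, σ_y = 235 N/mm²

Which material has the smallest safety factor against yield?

Per material, after unit conversion:
  aluminum alloy: E = 73.78, α = 23.8, σ_y = 358.0 → σ = 234 MPa, n = 1.53
  gray cast iron: E = 114.0, α = 11.6, σ_y = 220.0 → σ = 176 MPa, n = 1.25
  magnesium alloy: E = 43.92, α = 25.4, σ_y = 197.9 → σ = 148 MPa, n = 1.33
  CFRP laminate: E = 85.49, α = 1.54, σ_y = 522.6 → σ = 17.5 MPa, n = 29.8
  low-carbon steel: E = 204.0, α = 11.7, σ_y = 235.0 → σ = 317 MPa, n = 0.740
Low-carbon steel has the lowest safety factor, n = 0.740.

low-carbon steel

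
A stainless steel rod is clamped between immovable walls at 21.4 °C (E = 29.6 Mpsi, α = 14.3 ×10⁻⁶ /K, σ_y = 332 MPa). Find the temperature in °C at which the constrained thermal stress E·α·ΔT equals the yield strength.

E = 29.6 Mpsi = 204.1 GPa.
E·α·ΔT = 332.0 MPa ⇒ ΔT = 332.0 / (204.1×10³ × 14.3×10⁻⁶) = 113.8 K.
T = 21.4 + 113.8 = 135.2 °C.

135 °C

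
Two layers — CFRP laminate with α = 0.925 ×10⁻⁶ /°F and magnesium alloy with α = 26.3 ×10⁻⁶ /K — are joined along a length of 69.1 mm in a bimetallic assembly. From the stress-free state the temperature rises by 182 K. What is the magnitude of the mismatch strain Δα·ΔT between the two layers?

4.48×10⁻³

CFRP laminate: α = 0.925×10⁻⁶/°F × 9/5 = 1.67×10⁻⁶/K.
Δα = |1.67 − 26.3|×10⁻⁶/K = 24.6×10⁻⁶/K.
Mismatch strain = Δα·ΔT = 24.6×10⁻⁶ × 182.0 = 4.48×10⁻³.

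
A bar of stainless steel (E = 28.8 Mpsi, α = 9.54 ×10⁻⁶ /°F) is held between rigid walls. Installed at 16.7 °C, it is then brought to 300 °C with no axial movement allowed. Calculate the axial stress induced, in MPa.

966 MPa

E = 28.8 Mpsi = 198.6 GPa.
α = 9.54×10⁻⁶/°F × 9/5 = 17.2×10⁻⁶/K.
ΔT = 283.3 K. Constrained thermal stress σ = E·α·ΔT = 198.6×10³ MPa × 17.2×10⁻⁶ × 283.3 = 966 MPa (compressive).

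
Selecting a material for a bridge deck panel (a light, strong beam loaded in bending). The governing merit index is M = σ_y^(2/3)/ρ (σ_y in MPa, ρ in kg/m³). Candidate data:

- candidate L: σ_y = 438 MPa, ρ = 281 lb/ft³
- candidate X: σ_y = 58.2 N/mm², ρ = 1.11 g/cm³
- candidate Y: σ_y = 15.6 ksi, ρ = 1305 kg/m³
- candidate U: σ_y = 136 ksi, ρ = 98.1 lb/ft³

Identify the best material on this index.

candidate U

Putting every candidate on a common basis:
  candidate L: σ_y = 438.0 MPa, ρ = 4501 kg/m³
  candidate X: σ_y = 58.20 MPa, ρ = 1110 kg/m³
  candidate Y: σ_y = 107.6 MPa, ρ = 1305 kg/m³
  candidate U: σ_y = 937.7 MPa, ρ = 1571 kg/m³
  candidate U: M = 61.0×10⁻³
  candidate Y: M = 17.3×10⁻³
  candidate X: M = 13.5×10⁻³
  candidate L: M = 12.8×10⁻³
Highest index: candidate U.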